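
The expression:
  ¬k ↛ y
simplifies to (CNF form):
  y ∨ ¬k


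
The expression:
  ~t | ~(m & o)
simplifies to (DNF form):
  ~m | ~o | ~t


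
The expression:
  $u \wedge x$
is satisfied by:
  {u: True, x: True}


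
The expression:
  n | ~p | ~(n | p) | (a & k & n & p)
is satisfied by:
  {n: True, p: False}
  {p: False, n: False}
  {p: True, n: True}


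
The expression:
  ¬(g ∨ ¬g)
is never true.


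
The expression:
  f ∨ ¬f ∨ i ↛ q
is always true.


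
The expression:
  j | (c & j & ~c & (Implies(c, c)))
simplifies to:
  j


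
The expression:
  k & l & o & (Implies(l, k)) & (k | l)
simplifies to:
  k & l & o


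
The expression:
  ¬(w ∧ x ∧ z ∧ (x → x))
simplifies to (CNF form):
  ¬w ∨ ¬x ∨ ¬z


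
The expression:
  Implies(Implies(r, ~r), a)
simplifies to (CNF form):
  a | r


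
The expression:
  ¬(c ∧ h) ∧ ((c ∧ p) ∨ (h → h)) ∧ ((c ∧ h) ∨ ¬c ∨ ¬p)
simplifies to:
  (¬h ∧ ¬p) ∨ ¬c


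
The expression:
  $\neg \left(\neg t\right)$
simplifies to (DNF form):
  $t$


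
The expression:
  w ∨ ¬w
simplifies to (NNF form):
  True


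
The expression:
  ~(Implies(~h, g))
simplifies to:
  ~g & ~h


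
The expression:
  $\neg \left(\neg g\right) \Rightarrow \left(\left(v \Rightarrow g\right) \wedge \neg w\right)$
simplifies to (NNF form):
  $\neg g \vee \neg w$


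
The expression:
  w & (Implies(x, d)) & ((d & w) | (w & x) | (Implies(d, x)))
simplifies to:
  w & (d | ~x)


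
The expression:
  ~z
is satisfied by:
  {z: False}


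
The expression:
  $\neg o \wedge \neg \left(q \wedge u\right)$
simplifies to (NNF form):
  $\neg o \wedge \left(\neg q \vee \neg u\right)$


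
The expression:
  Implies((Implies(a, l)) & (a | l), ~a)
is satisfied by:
  {l: False, a: False}
  {a: True, l: False}
  {l: True, a: False}


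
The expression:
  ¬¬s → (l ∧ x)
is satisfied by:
  {x: True, l: True, s: False}
  {x: True, l: False, s: False}
  {l: True, x: False, s: False}
  {x: False, l: False, s: False}
  {x: True, s: True, l: True}


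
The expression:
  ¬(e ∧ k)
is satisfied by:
  {k: False, e: False}
  {e: True, k: False}
  {k: True, e: False}


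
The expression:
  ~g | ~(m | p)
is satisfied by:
  {m: False, g: False, p: False}
  {p: True, m: False, g: False}
  {m: True, p: False, g: False}
  {p: True, m: True, g: False}
  {g: True, p: False, m: False}


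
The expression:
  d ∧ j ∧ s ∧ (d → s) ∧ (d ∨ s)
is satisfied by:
  {j: True, s: True, d: True}


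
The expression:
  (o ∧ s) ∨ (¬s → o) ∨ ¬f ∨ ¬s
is always true.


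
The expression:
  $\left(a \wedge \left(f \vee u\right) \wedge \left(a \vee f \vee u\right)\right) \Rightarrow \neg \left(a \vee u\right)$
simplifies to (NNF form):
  $\left(\neg f \wedge \neg u\right) \vee \neg a$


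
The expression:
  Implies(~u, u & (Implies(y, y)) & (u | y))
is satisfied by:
  {u: True}


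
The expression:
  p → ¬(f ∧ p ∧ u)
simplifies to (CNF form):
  ¬f ∨ ¬p ∨ ¬u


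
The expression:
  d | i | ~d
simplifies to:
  True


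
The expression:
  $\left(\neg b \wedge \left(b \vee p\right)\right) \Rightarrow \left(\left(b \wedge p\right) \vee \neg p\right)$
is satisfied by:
  {b: True, p: False}
  {p: False, b: False}
  {p: True, b: True}


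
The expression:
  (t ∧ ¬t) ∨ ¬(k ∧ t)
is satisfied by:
  {k: False, t: False}
  {t: True, k: False}
  {k: True, t: False}


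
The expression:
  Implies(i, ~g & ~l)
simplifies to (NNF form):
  ~i | (~g & ~l)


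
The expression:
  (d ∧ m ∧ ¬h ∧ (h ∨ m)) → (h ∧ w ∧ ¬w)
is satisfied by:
  {h: True, m: False, d: False}
  {m: False, d: False, h: False}
  {h: True, d: True, m: False}
  {d: True, m: False, h: False}
  {h: True, m: True, d: False}
  {m: True, h: False, d: False}
  {h: True, d: True, m: True}


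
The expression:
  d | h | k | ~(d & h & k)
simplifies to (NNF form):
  True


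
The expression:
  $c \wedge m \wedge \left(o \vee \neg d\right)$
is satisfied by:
  {c: True, m: True, o: True, d: False}
  {c: True, m: True, o: False, d: False}
  {c: True, m: True, d: True, o: True}


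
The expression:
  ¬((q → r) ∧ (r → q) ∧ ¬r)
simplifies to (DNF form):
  q ∨ r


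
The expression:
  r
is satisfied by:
  {r: True}


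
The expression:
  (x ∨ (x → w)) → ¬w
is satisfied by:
  {w: False}


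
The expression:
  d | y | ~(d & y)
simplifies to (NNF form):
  True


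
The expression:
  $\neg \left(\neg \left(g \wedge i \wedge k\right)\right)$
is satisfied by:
  {i: True, g: True, k: True}


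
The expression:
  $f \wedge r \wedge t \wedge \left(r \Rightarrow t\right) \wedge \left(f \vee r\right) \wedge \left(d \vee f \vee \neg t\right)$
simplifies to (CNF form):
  $f \wedge r \wedge t$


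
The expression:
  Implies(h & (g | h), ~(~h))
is always true.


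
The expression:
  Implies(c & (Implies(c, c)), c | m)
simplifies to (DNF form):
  True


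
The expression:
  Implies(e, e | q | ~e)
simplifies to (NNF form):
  True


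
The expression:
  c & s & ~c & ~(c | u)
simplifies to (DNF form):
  False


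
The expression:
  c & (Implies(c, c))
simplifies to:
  c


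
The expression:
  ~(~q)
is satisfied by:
  {q: True}


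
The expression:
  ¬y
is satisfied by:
  {y: False}


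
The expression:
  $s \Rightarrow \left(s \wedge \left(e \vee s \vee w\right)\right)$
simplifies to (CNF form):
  $\text{True}$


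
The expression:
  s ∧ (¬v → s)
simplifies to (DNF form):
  s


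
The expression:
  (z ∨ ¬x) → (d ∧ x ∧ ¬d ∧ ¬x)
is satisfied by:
  {x: True, z: False}


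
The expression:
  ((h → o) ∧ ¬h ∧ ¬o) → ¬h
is always true.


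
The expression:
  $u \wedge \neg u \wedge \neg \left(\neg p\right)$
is never true.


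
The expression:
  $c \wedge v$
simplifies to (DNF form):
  $c \wedge v$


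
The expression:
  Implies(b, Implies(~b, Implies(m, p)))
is always true.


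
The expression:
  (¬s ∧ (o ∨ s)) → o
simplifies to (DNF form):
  True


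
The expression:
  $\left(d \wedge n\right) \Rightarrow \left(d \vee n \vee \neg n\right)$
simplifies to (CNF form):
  $\text{True}$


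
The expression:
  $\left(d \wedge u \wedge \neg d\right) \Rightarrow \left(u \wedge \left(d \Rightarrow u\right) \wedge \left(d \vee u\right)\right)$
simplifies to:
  $\text{True}$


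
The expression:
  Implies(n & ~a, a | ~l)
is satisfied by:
  {a: True, l: False, n: False}
  {l: False, n: False, a: False}
  {a: True, n: True, l: False}
  {n: True, l: False, a: False}
  {a: True, l: True, n: False}
  {l: True, a: False, n: False}
  {a: True, n: True, l: True}


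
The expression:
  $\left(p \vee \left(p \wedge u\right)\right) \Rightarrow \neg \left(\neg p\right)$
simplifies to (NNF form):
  $\text{True}$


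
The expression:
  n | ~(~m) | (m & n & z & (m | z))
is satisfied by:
  {n: True, m: True}
  {n: True, m: False}
  {m: True, n: False}


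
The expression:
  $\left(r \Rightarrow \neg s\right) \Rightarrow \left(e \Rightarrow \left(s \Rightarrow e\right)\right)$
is always true.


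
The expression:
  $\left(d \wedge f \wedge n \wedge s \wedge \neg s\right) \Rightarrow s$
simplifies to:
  $\text{True}$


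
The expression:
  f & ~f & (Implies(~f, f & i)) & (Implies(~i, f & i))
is never true.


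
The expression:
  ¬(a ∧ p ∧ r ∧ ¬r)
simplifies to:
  True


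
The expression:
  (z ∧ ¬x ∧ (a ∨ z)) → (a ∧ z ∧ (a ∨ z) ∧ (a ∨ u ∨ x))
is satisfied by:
  {a: True, x: True, z: False}
  {a: True, z: False, x: False}
  {x: True, z: False, a: False}
  {x: False, z: False, a: False}
  {a: True, x: True, z: True}
  {a: True, z: True, x: False}
  {x: True, z: True, a: False}


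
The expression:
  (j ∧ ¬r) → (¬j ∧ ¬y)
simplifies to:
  r ∨ ¬j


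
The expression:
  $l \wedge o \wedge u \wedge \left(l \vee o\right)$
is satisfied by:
  {u: True, o: True, l: True}


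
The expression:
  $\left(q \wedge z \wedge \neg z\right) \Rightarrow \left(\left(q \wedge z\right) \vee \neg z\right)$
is always true.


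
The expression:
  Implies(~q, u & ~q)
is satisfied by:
  {q: True, u: True}
  {q: True, u: False}
  {u: True, q: False}


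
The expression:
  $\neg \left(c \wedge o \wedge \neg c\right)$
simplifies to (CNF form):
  $\text{True}$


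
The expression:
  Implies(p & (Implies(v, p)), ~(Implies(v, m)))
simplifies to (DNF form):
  ~p | (v & ~m)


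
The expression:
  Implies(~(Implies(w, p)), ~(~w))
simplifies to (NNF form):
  True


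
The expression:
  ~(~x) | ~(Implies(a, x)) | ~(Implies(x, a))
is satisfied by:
  {a: True, x: True}
  {a: True, x: False}
  {x: True, a: False}


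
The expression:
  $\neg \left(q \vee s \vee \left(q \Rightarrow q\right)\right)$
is never true.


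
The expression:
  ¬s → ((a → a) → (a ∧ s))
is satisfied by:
  {s: True}


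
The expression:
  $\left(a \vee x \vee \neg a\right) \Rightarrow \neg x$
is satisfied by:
  {x: False}


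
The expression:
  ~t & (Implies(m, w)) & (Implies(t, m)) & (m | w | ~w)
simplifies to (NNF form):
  ~t & (w | ~m)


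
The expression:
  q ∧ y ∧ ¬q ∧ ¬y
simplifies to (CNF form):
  False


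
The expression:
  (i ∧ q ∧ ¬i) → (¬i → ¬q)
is always true.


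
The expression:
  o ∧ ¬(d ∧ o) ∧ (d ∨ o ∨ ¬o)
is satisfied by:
  {o: True, d: False}


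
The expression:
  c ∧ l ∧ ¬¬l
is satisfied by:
  {c: True, l: True}


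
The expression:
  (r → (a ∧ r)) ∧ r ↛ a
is never true.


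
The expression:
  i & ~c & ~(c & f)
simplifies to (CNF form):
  i & ~c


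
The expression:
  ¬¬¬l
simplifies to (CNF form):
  ¬l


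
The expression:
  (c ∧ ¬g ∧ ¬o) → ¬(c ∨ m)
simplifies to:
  g ∨ o ∨ ¬c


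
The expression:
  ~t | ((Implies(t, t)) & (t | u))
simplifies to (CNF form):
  True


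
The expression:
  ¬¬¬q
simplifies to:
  ¬q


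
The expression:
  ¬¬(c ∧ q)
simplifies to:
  c ∧ q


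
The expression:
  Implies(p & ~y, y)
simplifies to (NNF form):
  y | ~p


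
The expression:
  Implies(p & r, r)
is always true.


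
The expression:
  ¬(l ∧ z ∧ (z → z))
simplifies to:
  ¬l ∨ ¬z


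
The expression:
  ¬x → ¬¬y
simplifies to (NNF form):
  x ∨ y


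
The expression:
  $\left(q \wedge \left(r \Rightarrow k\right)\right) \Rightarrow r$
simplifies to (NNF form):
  $r \vee \neg q$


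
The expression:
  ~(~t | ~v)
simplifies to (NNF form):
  t & v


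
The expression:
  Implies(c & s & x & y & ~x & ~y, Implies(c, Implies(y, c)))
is always true.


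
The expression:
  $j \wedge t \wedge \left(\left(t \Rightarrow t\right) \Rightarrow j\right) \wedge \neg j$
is never true.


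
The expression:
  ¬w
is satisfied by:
  {w: False}


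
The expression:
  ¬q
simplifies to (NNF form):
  ¬q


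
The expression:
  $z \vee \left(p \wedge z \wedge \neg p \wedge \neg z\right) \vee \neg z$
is always true.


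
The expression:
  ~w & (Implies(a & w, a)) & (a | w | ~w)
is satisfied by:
  {w: False}


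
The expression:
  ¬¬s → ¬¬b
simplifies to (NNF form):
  b ∨ ¬s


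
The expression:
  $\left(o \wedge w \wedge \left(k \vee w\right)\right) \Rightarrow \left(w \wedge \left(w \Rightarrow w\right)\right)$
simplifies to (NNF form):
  $\text{True}$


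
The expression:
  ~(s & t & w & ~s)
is always true.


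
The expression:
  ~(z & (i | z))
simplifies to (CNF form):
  ~z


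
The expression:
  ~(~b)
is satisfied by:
  {b: True}


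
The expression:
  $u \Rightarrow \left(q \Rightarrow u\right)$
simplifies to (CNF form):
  $\text{True}$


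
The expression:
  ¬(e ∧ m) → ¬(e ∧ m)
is always true.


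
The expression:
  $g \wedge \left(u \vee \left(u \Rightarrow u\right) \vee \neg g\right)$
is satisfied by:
  {g: True}


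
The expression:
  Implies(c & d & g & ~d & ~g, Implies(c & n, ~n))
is always true.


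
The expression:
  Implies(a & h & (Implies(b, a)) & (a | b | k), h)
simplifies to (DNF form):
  True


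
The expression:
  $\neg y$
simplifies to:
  $\neg y$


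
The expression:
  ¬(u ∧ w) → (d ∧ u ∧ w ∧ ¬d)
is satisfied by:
  {u: True, w: True}


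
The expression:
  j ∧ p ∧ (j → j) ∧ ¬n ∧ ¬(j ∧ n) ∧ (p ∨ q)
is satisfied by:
  {p: True, j: True, n: False}


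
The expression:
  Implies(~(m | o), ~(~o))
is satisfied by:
  {o: True, m: True}
  {o: True, m: False}
  {m: True, o: False}


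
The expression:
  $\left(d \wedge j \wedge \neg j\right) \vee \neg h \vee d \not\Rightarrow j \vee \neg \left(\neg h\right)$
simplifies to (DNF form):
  $\text{True}$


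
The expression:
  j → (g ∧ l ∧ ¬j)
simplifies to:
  ¬j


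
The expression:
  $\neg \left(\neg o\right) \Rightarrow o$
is always true.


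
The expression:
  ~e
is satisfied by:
  {e: False}


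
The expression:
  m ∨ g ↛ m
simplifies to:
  g ∨ m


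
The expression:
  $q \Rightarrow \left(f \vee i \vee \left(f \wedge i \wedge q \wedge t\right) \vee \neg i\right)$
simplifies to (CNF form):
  $\text{True}$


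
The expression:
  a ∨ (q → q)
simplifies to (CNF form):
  True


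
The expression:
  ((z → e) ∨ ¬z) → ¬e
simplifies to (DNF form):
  ¬e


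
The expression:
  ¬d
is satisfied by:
  {d: False}


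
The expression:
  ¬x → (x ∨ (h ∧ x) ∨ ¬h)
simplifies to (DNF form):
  x ∨ ¬h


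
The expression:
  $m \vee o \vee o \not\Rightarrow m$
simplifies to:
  $m \vee o$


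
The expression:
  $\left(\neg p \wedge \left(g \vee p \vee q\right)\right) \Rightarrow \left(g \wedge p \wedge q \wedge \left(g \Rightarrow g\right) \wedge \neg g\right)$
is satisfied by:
  {p: True, g: False, q: False}
  {q: True, p: True, g: False}
  {p: True, g: True, q: False}
  {q: True, p: True, g: True}
  {q: False, g: False, p: False}


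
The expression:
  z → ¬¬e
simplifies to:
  e ∨ ¬z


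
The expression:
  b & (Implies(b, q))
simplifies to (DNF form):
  b & q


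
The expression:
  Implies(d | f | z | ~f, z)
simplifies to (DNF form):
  z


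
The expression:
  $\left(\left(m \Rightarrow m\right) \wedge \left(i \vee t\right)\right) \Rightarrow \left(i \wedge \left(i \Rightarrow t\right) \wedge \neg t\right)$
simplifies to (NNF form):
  $\neg i \wedge \neg t$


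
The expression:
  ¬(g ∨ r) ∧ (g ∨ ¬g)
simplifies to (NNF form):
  ¬g ∧ ¬r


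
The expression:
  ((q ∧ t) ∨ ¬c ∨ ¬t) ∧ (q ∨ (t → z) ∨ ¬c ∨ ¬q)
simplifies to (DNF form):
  q ∨ ¬c ∨ ¬t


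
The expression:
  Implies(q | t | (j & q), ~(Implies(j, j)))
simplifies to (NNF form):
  ~q & ~t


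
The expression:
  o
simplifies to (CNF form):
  o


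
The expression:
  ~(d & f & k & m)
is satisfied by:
  {k: False, m: False, d: False, f: False}
  {f: True, k: False, m: False, d: False}
  {d: True, k: False, m: False, f: False}
  {f: True, d: True, k: False, m: False}
  {m: True, f: False, k: False, d: False}
  {f: True, m: True, k: False, d: False}
  {d: True, m: True, f: False, k: False}
  {f: True, d: True, m: True, k: False}
  {k: True, d: False, m: False, f: False}
  {f: True, k: True, d: False, m: False}
  {d: True, k: True, f: False, m: False}
  {f: True, d: True, k: True, m: False}
  {m: True, k: True, d: False, f: False}
  {f: True, m: True, k: True, d: False}
  {d: True, m: True, k: True, f: False}


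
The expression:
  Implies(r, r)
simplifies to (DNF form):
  True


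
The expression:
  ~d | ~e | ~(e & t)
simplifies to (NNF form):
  ~d | ~e | ~t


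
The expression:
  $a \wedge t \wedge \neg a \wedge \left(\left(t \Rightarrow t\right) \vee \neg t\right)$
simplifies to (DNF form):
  $\text{False}$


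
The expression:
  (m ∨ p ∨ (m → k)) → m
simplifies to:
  m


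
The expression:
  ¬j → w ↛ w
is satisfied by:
  {j: True}


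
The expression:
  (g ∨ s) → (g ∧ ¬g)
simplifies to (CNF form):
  ¬g ∧ ¬s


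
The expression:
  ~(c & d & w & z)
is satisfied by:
  {w: False, c: False, z: False, d: False}
  {d: True, w: False, c: False, z: False}
  {z: True, w: False, c: False, d: False}
  {d: True, z: True, w: False, c: False}
  {c: True, d: False, w: False, z: False}
  {d: True, c: True, w: False, z: False}
  {z: True, c: True, d: False, w: False}
  {d: True, z: True, c: True, w: False}
  {w: True, z: False, c: False, d: False}
  {d: True, w: True, z: False, c: False}
  {z: True, w: True, d: False, c: False}
  {d: True, z: True, w: True, c: False}
  {c: True, w: True, z: False, d: False}
  {d: True, c: True, w: True, z: False}
  {z: True, c: True, w: True, d: False}


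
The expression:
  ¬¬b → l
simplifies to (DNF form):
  l ∨ ¬b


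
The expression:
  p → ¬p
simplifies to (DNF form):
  ¬p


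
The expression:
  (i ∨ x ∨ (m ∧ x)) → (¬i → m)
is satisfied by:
  {i: True, m: True, x: False}
  {i: True, m: False, x: False}
  {m: True, i: False, x: False}
  {i: False, m: False, x: False}
  {i: True, x: True, m: True}
  {i: True, x: True, m: False}
  {x: True, m: True, i: False}


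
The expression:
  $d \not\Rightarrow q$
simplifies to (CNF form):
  $d \wedge \neg q$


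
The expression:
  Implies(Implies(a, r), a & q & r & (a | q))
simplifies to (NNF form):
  a & (q | ~r)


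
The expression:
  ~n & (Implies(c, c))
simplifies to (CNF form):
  ~n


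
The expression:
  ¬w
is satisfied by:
  {w: False}


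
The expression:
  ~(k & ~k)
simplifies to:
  True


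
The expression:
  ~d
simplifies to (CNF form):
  ~d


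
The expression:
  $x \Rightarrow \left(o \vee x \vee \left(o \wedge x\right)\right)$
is always true.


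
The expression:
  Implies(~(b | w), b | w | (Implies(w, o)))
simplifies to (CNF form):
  True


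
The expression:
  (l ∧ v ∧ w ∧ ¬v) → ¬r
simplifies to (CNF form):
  True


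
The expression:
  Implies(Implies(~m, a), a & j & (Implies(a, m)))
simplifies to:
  (a | ~m) & (j | ~m) & (m | ~a)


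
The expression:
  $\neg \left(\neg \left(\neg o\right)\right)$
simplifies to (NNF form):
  $\neg o$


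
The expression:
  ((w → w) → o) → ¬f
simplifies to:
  ¬f ∨ ¬o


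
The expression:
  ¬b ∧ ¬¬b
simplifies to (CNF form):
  False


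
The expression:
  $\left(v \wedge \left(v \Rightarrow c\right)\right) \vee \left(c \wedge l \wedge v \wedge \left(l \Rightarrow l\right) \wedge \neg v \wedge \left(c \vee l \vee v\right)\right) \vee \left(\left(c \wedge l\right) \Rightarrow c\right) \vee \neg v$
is always true.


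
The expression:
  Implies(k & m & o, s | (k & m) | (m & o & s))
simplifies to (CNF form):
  True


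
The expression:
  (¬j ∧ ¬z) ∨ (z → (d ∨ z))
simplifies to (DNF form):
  True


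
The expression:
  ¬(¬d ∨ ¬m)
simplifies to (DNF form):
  d ∧ m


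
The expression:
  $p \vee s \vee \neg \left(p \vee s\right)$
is always true.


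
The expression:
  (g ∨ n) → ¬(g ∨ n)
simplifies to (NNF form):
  ¬g ∧ ¬n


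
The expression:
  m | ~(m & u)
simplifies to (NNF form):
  True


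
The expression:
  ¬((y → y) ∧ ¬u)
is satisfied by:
  {u: True}


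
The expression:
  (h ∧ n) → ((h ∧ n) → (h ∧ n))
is always true.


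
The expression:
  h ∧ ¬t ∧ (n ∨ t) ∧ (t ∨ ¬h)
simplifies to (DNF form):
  False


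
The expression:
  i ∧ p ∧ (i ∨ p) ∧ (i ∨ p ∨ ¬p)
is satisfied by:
  {i: True, p: True}


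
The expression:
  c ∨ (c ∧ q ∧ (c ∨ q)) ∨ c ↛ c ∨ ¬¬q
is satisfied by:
  {q: True, c: True}
  {q: True, c: False}
  {c: True, q: False}


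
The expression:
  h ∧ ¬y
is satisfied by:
  {h: True, y: False}


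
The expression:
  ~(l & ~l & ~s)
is always true.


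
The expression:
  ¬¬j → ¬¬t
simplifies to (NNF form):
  t ∨ ¬j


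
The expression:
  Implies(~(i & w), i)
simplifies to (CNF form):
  i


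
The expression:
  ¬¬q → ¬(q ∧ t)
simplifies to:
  ¬q ∨ ¬t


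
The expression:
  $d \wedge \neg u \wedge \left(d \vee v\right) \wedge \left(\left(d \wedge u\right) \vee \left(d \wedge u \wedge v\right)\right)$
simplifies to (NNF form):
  $\text{False}$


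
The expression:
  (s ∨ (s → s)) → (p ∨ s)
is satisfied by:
  {p: True, s: True}
  {p: True, s: False}
  {s: True, p: False}


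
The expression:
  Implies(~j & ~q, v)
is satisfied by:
  {q: True, v: True, j: True}
  {q: True, v: True, j: False}
  {q: True, j: True, v: False}
  {q: True, j: False, v: False}
  {v: True, j: True, q: False}
  {v: True, j: False, q: False}
  {j: True, v: False, q: False}


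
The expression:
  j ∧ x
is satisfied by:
  {j: True, x: True}


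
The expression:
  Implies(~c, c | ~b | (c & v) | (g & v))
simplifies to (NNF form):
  c | ~b | (g & v)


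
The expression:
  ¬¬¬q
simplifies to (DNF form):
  ¬q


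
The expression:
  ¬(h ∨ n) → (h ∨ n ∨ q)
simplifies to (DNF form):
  h ∨ n ∨ q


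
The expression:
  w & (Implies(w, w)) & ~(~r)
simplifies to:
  r & w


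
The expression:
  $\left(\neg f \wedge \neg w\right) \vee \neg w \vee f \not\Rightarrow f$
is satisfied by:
  {w: False}


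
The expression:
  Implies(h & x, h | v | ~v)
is always true.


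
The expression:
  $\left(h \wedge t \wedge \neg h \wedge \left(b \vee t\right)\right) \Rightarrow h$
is always true.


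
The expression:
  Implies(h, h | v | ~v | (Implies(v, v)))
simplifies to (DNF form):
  True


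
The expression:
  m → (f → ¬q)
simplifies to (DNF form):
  ¬f ∨ ¬m ∨ ¬q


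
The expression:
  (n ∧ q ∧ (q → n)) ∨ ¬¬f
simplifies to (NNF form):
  f ∨ (n ∧ q)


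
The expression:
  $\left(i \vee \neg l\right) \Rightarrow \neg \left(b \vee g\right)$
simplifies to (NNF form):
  $\left(l \vee \neg b\right) \wedge \left(l \vee \neg g\right) \wedge \left(\neg b \vee \neg i\right) \wedge \left(\neg g \vee \neg i\right)$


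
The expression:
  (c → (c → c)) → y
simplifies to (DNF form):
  y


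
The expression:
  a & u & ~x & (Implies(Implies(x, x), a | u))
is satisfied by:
  {a: True, u: True, x: False}


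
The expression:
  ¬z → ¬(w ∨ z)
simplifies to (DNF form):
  z ∨ ¬w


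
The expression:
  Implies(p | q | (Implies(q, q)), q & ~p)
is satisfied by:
  {q: True, p: False}


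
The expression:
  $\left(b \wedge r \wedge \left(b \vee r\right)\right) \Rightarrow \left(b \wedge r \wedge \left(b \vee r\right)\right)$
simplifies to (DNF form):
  $\text{True}$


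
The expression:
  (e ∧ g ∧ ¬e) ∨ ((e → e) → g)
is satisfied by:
  {g: True}


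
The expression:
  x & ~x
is never true.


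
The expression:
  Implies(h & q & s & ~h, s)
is always true.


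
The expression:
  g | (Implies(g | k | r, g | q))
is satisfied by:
  {q: True, g: True, r: False, k: False}
  {q: True, g: True, k: True, r: False}
  {q: True, g: True, r: True, k: False}
  {q: True, g: True, k: True, r: True}
  {q: True, r: False, k: False, g: False}
  {q: True, k: True, r: False, g: False}
  {q: True, r: True, k: False, g: False}
  {q: True, k: True, r: True, g: False}
  {g: True, r: False, k: False, q: False}
  {k: True, g: True, r: False, q: False}
  {g: True, r: True, k: False, q: False}
  {k: True, g: True, r: True, q: False}
  {g: False, r: False, k: False, q: False}


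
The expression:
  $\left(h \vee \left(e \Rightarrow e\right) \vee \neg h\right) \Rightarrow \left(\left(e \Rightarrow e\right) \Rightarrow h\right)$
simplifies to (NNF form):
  $h$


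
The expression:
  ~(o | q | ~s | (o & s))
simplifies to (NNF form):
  s & ~o & ~q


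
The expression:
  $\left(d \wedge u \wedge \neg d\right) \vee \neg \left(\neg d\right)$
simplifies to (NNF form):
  $d$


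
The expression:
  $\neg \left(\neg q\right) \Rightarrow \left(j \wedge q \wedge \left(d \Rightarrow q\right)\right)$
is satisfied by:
  {j: True, q: False}
  {q: False, j: False}
  {q: True, j: True}


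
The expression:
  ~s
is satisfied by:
  {s: False}


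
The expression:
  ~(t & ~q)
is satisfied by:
  {q: True, t: False}
  {t: False, q: False}
  {t: True, q: True}


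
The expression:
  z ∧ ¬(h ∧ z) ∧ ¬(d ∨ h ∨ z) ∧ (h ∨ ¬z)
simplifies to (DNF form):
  False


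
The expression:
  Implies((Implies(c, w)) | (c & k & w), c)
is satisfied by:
  {c: True}


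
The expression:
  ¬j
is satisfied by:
  {j: False}


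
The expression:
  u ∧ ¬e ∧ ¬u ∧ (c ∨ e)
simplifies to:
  False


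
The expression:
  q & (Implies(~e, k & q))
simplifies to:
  q & (e | k)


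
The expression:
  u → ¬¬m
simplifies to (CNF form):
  m ∨ ¬u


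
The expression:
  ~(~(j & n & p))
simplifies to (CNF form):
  j & n & p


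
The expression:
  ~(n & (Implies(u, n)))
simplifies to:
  ~n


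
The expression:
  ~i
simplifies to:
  ~i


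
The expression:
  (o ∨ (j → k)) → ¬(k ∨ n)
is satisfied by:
  {j: True, o: False, k: False, n: False}
  {n: False, o: False, j: False, k: False}
  {j: True, o: True, n: False, k: False}
  {o: True, n: False, j: False, k: False}
  {n: True, j: True, o: False, k: False}


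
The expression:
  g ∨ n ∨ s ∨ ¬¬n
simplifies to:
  g ∨ n ∨ s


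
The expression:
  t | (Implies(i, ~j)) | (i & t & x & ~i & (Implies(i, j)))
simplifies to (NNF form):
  t | ~i | ~j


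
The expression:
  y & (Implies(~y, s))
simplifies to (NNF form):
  y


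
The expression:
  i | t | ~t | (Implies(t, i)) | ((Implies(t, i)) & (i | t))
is always true.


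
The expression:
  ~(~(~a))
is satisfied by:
  {a: False}


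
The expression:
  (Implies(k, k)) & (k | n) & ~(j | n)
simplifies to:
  k & ~j & ~n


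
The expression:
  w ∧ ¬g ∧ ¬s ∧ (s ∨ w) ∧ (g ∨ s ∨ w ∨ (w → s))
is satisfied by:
  {w: True, g: False, s: False}


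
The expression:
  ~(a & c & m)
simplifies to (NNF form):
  ~a | ~c | ~m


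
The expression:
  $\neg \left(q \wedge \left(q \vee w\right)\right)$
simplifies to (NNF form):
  $\neg q$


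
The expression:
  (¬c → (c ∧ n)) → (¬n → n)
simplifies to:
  n ∨ ¬c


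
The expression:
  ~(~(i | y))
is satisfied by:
  {i: True, y: True}
  {i: True, y: False}
  {y: True, i: False}


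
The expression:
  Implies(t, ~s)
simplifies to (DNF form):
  ~s | ~t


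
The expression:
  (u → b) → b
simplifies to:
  b ∨ u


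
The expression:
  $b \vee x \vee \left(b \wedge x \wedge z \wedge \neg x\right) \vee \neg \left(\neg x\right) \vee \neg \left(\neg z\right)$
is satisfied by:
  {b: True, z: True, x: True}
  {b: True, z: True, x: False}
  {b: True, x: True, z: False}
  {b: True, x: False, z: False}
  {z: True, x: True, b: False}
  {z: True, x: False, b: False}
  {x: True, z: False, b: False}


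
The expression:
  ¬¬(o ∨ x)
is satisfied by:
  {x: True, o: True}
  {x: True, o: False}
  {o: True, x: False}


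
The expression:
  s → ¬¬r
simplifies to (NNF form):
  r ∨ ¬s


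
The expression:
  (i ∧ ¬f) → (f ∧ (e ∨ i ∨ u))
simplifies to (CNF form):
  f ∨ ¬i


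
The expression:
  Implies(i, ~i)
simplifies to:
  ~i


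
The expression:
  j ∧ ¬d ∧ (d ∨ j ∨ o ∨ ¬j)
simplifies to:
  j ∧ ¬d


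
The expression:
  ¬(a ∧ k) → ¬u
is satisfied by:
  {k: True, a: True, u: False}
  {k: True, a: False, u: False}
  {a: True, k: False, u: False}
  {k: False, a: False, u: False}
  {k: True, u: True, a: True}


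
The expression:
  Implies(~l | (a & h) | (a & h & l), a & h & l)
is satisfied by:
  {l: True}


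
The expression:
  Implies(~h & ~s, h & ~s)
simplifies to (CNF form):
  h | s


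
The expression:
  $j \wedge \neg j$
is never true.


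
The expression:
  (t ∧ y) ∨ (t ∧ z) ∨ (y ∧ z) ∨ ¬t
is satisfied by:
  {y: True, z: True, t: False}
  {y: True, t: False, z: False}
  {z: True, t: False, y: False}
  {z: False, t: False, y: False}
  {y: True, z: True, t: True}
  {y: True, t: True, z: False}
  {z: True, t: True, y: False}


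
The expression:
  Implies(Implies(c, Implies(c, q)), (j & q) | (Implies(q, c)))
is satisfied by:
  {c: True, j: True, q: False}
  {c: True, j: False, q: False}
  {j: True, c: False, q: False}
  {c: False, j: False, q: False}
  {c: True, q: True, j: True}
  {c: True, q: True, j: False}
  {q: True, j: True, c: False}


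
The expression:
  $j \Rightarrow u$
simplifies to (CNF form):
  $u \vee \neg j$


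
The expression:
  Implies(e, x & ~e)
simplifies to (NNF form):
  ~e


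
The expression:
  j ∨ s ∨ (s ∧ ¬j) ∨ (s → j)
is always true.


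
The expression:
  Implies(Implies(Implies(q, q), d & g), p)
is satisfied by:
  {p: True, g: False, d: False}
  {g: False, d: False, p: False}
  {d: True, p: True, g: False}
  {d: True, g: False, p: False}
  {p: True, g: True, d: False}
  {g: True, p: False, d: False}
  {d: True, g: True, p: True}


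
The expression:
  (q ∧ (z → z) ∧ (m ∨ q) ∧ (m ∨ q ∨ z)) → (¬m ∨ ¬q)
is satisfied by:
  {m: False, q: False}
  {q: True, m: False}
  {m: True, q: False}


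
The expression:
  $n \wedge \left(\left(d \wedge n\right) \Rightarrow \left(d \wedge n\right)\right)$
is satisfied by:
  {n: True}


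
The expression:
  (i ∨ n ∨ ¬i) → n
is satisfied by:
  {n: True}


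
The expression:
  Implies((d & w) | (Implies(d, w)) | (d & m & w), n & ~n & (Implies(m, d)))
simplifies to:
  d & ~w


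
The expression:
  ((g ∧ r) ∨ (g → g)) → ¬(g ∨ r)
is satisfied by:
  {g: False, r: False}


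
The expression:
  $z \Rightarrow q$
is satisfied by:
  {q: True, z: False}
  {z: False, q: False}
  {z: True, q: True}


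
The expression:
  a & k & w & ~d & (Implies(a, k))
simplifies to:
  a & k & w & ~d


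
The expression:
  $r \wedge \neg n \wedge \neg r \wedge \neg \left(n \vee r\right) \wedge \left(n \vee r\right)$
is never true.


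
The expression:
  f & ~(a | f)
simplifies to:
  False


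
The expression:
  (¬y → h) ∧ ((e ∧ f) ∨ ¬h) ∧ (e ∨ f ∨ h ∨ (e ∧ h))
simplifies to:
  (e ∨ f) ∧ (e ∨ ¬h) ∧ (f ∨ ¬h) ∧ (h ∨ y)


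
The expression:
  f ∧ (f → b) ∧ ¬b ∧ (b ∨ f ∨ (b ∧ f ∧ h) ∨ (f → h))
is never true.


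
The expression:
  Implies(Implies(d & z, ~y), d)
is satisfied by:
  {d: True}


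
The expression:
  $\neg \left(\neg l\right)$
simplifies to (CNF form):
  $l$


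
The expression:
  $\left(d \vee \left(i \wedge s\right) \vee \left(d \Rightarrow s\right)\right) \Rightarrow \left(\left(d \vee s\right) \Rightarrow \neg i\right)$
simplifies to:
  $\left(\neg d \wedge \neg s\right) \vee \neg i$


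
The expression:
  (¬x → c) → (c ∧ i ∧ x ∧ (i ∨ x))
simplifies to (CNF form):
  (c ∨ ¬x) ∧ (i ∨ ¬x) ∧ (x ∨ ¬c)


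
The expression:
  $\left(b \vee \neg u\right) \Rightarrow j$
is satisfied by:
  {u: True, j: True, b: False}
  {j: True, b: False, u: False}
  {u: True, j: True, b: True}
  {j: True, b: True, u: False}
  {u: True, b: False, j: False}


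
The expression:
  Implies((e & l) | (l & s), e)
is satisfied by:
  {e: True, l: False, s: False}
  {l: False, s: False, e: False}
  {s: True, e: True, l: False}
  {s: True, l: False, e: False}
  {e: True, l: True, s: False}
  {l: True, e: False, s: False}
  {s: True, l: True, e: True}


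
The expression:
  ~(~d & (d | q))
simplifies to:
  d | ~q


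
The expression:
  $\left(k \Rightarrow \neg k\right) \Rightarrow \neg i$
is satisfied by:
  {k: True, i: False}
  {i: False, k: False}
  {i: True, k: True}


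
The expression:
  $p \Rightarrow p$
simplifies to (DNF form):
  $\text{True}$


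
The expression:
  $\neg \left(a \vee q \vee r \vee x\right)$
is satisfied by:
  {q: False, r: False, x: False, a: False}


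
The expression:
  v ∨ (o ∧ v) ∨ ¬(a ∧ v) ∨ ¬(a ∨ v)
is always true.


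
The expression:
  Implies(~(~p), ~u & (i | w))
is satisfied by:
  {i: True, w: True, u: False, p: False}
  {i: True, u: False, p: False, w: False}
  {w: True, u: False, p: False, i: False}
  {w: False, u: False, p: False, i: False}
  {i: True, w: True, u: True, p: False}
  {i: True, u: True, w: False, p: False}
  {w: True, u: True, i: False, p: False}
  {u: True, i: False, p: False, w: False}
  {w: True, i: True, p: True, u: False}
  {i: True, p: True, w: False, u: False}
  {w: True, p: True, i: False, u: False}


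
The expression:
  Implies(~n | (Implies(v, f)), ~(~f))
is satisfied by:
  {v: True, f: True, n: True}
  {v: True, f: True, n: False}
  {f: True, n: True, v: False}
  {f: True, n: False, v: False}
  {v: True, n: True, f: False}


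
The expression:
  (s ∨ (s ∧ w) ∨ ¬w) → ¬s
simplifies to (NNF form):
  ¬s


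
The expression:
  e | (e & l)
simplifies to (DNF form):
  e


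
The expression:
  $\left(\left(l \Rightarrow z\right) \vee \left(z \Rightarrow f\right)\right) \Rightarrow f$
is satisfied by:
  {f: True}


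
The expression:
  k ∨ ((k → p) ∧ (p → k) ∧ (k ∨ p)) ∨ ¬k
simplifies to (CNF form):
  True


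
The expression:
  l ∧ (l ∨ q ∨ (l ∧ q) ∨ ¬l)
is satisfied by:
  {l: True}


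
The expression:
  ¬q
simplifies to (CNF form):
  ¬q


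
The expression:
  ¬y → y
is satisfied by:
  {y: True}


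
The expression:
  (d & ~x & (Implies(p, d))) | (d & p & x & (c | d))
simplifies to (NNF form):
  d & (p | ~x)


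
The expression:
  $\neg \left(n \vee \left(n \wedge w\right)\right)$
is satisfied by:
  {n: False}


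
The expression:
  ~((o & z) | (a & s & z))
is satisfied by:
  {a: False, s: False, z: False, o: False}
  {s: True, o: False, a: False, z: False}
  {a: True, o: False, s: False, z: False}
  {s: True, a: True, o: False, z: False}
  {o: True, a: False, s: False, z: False}
  {o: True, s: True, a: False, z: False}
  {o: True, a: True, s: False, z: False}
  {o: True, s: True, a: True, z: False}
  {z: True, o: False, a: False, s: False}
  {z: True, s: True, o: False, a: False}
  {z: True, a: True, o: False, s: False}


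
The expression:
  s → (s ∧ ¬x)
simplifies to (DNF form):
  ¬s ∨ ¬x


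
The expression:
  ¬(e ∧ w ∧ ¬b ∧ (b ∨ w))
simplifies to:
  b ∨ ¬e ∨ ¬w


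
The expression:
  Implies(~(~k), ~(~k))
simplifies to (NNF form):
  True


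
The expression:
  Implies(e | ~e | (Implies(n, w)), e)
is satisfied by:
  {e: True}


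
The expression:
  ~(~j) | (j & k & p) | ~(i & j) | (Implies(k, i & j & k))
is always true.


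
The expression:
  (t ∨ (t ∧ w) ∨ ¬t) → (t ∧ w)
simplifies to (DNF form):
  t ∧ w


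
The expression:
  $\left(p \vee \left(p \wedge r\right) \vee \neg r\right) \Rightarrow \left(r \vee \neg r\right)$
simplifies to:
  $\text{True}$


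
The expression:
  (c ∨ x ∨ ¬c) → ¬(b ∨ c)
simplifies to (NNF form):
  ¬b ∧ ¬c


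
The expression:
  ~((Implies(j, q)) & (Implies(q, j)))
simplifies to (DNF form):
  (j & ~q) | (q & ~j)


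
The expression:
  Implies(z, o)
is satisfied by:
  {o: True, z: False}
  {z: False, o: False}
  {z: True, o: True}


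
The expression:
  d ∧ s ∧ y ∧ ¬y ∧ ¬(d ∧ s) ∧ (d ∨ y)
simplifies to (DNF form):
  False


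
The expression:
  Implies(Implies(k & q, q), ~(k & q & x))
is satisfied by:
  {k: False, q: False, x: False}
  {x: True, k: False, q: False}
  {q: True, k: False, x: False}
  {x: True, q: True, k: False}
  {k: True, x: False, q: False}
  {x: True, k: True, q: False}
  {q: True, k: True, x: False}


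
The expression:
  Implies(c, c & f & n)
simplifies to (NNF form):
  ~c | (f & n)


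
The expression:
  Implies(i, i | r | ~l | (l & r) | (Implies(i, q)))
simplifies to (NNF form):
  True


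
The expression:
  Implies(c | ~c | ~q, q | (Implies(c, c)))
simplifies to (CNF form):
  True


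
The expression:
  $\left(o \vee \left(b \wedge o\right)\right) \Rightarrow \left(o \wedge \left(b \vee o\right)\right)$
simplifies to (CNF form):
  $\text{True}$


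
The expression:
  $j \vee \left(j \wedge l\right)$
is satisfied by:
  {j: True}


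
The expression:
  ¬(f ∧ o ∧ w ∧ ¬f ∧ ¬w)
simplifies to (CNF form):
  True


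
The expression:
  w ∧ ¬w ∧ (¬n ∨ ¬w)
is never true.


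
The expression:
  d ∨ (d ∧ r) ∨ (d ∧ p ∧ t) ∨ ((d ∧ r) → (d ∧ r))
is always true.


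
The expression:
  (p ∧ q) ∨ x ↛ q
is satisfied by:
  {x: True, p: True, q: False}
  {x: True, p: False, q: False}
  {q: True, x: True, p: True}
  {q: True, p: True, x: False}


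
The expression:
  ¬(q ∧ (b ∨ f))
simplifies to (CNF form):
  (¬b ∨ ¬q) ∧ (¬f ∨ ¬q)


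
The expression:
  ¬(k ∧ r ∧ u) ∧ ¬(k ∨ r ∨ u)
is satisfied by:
  {u: False, r: False, k: False}


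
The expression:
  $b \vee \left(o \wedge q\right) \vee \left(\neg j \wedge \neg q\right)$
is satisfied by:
  {b: True, o: True, q: False, j: False}
  {b: True, q: False, o: False, j: False}
  {j: True, b: True, o: True, q: False}
  {j: True, b: True, q: False, o: False}
  {b: True, o: True, q: True, j: False}
  {b: True, q: True, o: False, j: False}
  {b: True, j: True, q: True, o: True}
  {b: True, j: True, q: True, o: False}
  {o: True, j: False, q: False, b: False}
  {j: False, q: False, o: False, b: False}
  {o: True, q: True, j: False, b: False}
  {j: True, o: True, q: True, b: False}


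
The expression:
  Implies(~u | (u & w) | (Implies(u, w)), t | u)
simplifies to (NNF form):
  t | u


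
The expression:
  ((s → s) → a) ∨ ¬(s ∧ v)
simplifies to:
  a ∨ ¬s ∨ ¬v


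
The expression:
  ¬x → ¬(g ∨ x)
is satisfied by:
  {x: True, g: False}
  {g: False, x: False}
  {g: True, x: True}


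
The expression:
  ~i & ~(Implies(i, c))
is never true.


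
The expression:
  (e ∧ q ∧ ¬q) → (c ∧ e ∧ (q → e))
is always true.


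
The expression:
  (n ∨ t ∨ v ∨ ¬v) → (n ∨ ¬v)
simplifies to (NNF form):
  n ∨ ¬v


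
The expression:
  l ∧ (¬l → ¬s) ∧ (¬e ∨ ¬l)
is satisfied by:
  {l: True, e: False}


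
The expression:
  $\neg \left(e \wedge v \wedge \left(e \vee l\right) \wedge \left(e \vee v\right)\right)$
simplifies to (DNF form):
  $\neg e \vee \neg v$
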